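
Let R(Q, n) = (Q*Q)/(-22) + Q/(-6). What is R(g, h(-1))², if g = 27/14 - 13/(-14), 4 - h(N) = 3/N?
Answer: 1876900/2614689 ≈ 0.71783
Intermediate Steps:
h(N) = 4 - 3/N
g = 20/7 (g = 27*(1/14) - 13*(-1/14) = 27/14 + 13/14 = 20/7 ≈ 2.8571)
R(Q, n) = -Q/6 - Q²/22 (R(Q, n) = Q²*(-1/22) + Q*(-⅙) = -Q²/22 - Q/6 = -Q/6 - Q²/22)
R(g, h(-1))² = (-1/66*20/7*(11 + 3*(20/7)))² = (-1/66*20/7*(11 + 60/7))² = (-1/66*20/7*137/7)² = (-1370/1617)² = 1876900/2614689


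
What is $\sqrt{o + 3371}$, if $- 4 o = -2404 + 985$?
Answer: $\frac{\sqrt{14903}}{2} \approx 61.039$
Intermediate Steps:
$o = \frac{1419}{4}$ ($o = - \frac{-2404 + 985}{4} = \left(- \frac{1}{4}\right) \left(-1419\right) = \frac{1419}{4} \approx 354.75$)
$\sqrt{o + 3371} = \sqrt{\frac{1419}{4} + 3371} = \sqrt{\frac{14903}{4}} = \frac{\sqrt{14903}}{2}$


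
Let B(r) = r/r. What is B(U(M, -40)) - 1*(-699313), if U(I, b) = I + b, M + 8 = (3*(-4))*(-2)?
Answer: 699314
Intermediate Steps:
M = 16 (M = -8 + (3*(-4))*(-2) = -8 - 12*(-2) = -8 + 24 = 16)
B(r) = 1
B(U(M, -40)) - 1*(-699313) = 1 - 1*(-699313) = 1 + 699313 = 699314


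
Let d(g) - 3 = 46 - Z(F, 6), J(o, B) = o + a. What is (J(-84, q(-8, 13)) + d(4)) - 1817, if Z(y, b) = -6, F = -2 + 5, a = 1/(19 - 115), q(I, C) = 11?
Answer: -177217/96 ≈ -1846.0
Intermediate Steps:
a = -1/96 (a = 1/(-96) = -1/96 ≈ -0.010417)
F = 3
J(o, B) = -1/96 + o (J(o, B) = o - 1/96 = -1/96 + o)
d(g) = 55 (d(g) = 3 + (46 - 1*(-6)) = 3 + (46 + 6) = 3 + 52 = 55)
(J(-84, q(-8, 13)) + d(4)) - 1817 = ((-1/96 - 84) + 55) - 1817 = (-8065/96 + 55) - 1817 = -2785/96 - 1817 = -177217/96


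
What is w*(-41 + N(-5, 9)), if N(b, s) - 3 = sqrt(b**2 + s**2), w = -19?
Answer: 722 - 19*sqrt(106) ≈ 526.38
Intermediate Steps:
N(b, s) = 3 + sqrt(b**2 + s**2)
w*(-41 + N(-5, 9)) = -19*(-41 + (3 + sqrt((-5)**2 + 9**2))) = -19*(-41 + (3 + sqrt(25 + 81))) = -19*(-41 + (3 + sqrt(106))) = -19*(-38 + sqrt(106)) = 722 - 19*sqrt(106)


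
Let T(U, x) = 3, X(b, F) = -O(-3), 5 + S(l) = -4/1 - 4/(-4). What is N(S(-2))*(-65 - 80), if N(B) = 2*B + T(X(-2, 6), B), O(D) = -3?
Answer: 1885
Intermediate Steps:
S(l) = -8 (S(l) = -5 + (-4/1 - 4/(-4)) = -5 + (-4*1 - 4*(-1/4)) = -5 + (-4 + 1) = -5 - 3 = -8)
X(b, F) = 3 (X(b, F) = -1*(-3) = 3)
N(B) = 3 + 2*B (N(B) = 2*B + 3 = 3 + 2*B)
N(S(-2))*(-65 - 80) = (3 + 2*(-8))*(-65 - 80) = (3 - 16)*(-145) = -13*(-145) = 1885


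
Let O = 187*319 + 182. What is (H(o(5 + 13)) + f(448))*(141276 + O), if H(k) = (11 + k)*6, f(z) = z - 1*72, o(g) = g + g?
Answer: 132331038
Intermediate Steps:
o(g) = 2*g
f(z) = -72 + z (f(z) = z - 72 = -72 + z)
H(k) = 66 + 6*k
O = 59835 (O = 59653 + 182 = 59835)
(H(o(5 + 13)) + f(448))*(141276 + O) = ((66 + 6*(2*(5 + 13))) + (-72 + 448))*(141276 + 59835) = ((66 + 6*(2*18)) + 376)*201111 = ((66 + 6*36) + 376)*201111 = ((66 + 216) + 376)*201111 = (282 + 376)*201111 = 658*201111 = 132331038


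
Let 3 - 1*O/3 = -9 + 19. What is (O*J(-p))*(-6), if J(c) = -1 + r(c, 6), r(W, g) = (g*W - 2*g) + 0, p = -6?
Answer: 2898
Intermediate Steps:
r(W, g) = -2*g + W*g (r(W, g) = (W*g - 2*g) + 0 = (-2*g + W*g) + 0 = -2*g + W*g)
J(c) = -13 + 6*c (J(c) = -1 + 6*(-2 + c) = -1 + (-12 + 6*c) = -13 + 6*c)
O = -21 (O = 9 - 3*(-9 + 19) = 9 - 3*10 = 9 - 30 = -21)
(O*J(-p))*(-6) = -21*(-13 + 6*(-1*(-6)))*(-6) = -21*(-13 + 6*6)*(-6) = -21*(-13 + 36)*(-6) = -21*23*(-6) = -483*(-6) = 2898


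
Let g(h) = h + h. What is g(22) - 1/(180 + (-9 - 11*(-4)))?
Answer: 9459/215 ≈ 43.995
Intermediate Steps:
g(h) = 2*h
g(22) - 1/(180 + (-9 - 11*(-4))) = 2*22 - 1/(180 + (-9 - 11*(-4))) = 44 - 1/(180 + (-9 + 44)) = 44 - 1/(180 + 35) = 44 - 1/215 = 9459/215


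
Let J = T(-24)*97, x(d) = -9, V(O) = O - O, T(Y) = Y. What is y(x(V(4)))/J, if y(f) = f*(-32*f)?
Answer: 108/97 ≈ 1.1134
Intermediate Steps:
V(O) = 0
J = -2328 (J = -24*97 = -2328)
y(f) = -32*f**2
y(x(V(4)))/J = -32*(-9)**2/(-2328) = -32*81*(-1/2328) = -2592*(-1/2328) = 108/97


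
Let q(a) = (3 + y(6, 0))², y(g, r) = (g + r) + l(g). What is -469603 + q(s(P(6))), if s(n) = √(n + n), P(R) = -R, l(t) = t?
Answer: -469378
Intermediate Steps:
y(g, r) = r + 2*g (y(g, r) = (g + r) + g = r + 2*g)
s(n) = √2*√n (s(n) = √(2*n) = √2*√n)
q(a) = 225 (q(a) = (3 + (0 + 2*6))² = (3 + (0 + 12))² = (3 + 12)² = 15² = 225)
-469603 + q(s(P(6))) = -469603 + 225 = -469378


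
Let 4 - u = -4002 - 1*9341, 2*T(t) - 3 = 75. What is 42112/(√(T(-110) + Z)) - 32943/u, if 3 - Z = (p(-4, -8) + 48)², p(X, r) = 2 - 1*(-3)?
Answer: -10981/4449 - 42112*I*√2767/2767 ≈ -2.4682 - 800.57*I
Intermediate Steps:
T(t) = 39 (T(t) = 3/2 + (½)*75 = 3/2 + 75/2 = 39)
p(X, r) = 5 (p(X, r) = 2 + 3 = 5)
Z = -2806 (Z = 3 - (5 + 48)² = 3 - 1*53² = 3 - 1*2809 = 3 - 2809 = -2806)
u = 13347 (u = 4 - (-4002 - 1*9341) = 4 - (-4002 - 9341) = 4 - 1*(-13343) = 4 + 13343 = 13347)
42112/(√(T(-110) + Z)) - 32943/u = 42112/(√(39 - 2806)) - 32943/13347 = 42112/(√(-2767)) - 32943*1/13347 = 42112/((I*√2767)) - 10981/4449 = 42112*(-I*√2767/2767) - 10981/4449 = -42112*I*√2767/2767 - 10981/4449 = -10981/4449 - 42112*I*√2767/2767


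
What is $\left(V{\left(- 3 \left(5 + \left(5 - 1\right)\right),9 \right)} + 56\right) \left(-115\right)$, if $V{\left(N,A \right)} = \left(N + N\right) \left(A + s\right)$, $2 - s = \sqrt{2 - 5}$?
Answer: $61870 - 6210 i \sqrt{3} \approx 61870.0 - 10756.0 i$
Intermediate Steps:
$s = 2 - i \sqrt{3}$ ($s = 2 - \sqrt{2 - 5} = 2 - \sqrt{-3} = 2 - i \sqrt{3} \approx 2.0 - 1.732 i$)
$V{\left(N,A \right)} = 2 N \left(2 + A - i \sqrt{3}\right)$ ($V{\left(N,A \right)} = \left(N + N\right) \left(A + \left(2 - i \sqrt{3}\right)\right) = 2 N \left(2 + A - i \sqrt{3}\right)$)
$\left(V{\left(- 3 \left(5 + \left(5 - 1\right)\right),9 \right)} + 56\right) \left(-115\right) = \left(2 \left(- 3 \left(5 + \left(5 - 1\right)\right)\right) \left(2 + 9 - i \sqrt{3}\right) + 56\right) \left(-115\right) = \left(2 \left(- 3 \left(5 + 4\right)\right) \left(11 - i \sqrt{3}\right) + 56\right) \left(-115\right) = \left(2 \left(\left(-3\right) 9\right) \left(11 - i \sqrt{3}\right) + 56\right) \left(-115\right) = \left(2 \left(-27\right) \left(11 - i \sqrt{3}\right) + 56\right) \left(-115\right) = \left(\left(-594 + 54 i \sqrt{3}\right) + 56\right) \left(-115\right) = \left(-538 + 54 i \sqrt{3}\right) \left(-115\right) = 61870 - 6210 i \sqrt{3}$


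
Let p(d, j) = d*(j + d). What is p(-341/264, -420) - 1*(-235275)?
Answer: 135831841/576 ≈ 2.3582e+5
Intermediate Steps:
p(d, j) = d*(d + j)
p(-341/264, -420) - 1*(-235275) = (-341/264)*(-341/264 - 420) - 1*(-235275) = (-341*1/264)*(-341*1/264 - 420) + 235275 = -31*(-31/24 - 420)/24 + 235275 = -31/24*(-10111/24) + 235275 = 313441/576 + 235275 = 135831841/576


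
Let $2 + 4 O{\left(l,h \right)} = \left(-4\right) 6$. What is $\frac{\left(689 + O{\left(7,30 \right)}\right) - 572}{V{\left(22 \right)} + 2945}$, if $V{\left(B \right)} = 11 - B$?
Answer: $\frac{221}{5868} \approx 0.037662$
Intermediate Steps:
$O{\left(l,h \right)} = - \frac{13}{2}$ ($O{\left(l,h \right)} = - \frac{1}{2} + \frac{\left(-4\right) 6}{4} = - \frac{1}{2} + \frac{1}{4} \left(-24\right) = - \frac{1}{2} - 6 = - \frac{13}{2}$)
$\frac{\left(689 + O{\left(7,30 \right)}\right) - 572}{V{\left(22 \right)} + 2945} = \frac{\left(689 - \frac{13}{2}\right) - 572}{\left(11 - 22\right) + 2945} = \frac{\frac{1365}{2} - 572}{\left(11 - 22\right) + 2945} = \frac{221}{2 \left(-11 + 2945\right)} = \frac{221}{2 \cdot 2934} = \frac{221}{2} \cdot \frac{1}{2934} = \frac{221}{5868}$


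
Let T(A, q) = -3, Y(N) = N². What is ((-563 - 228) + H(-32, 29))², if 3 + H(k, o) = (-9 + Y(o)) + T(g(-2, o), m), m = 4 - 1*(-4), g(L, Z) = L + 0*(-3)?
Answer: 1225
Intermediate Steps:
g(L, Z) = L (g(L, Z) = L + 0 = L)
m = 8 (m = 4 + 4 = 8)
H(k, o) = -15 + o² (H(k, o) = -3 + ((-9 + o²) - 3) = -3 + (-12 + o²) = -15 + o²)
((-563 - 228) + H(-32, 29))² = ((-563 - 228) + (-15 + 29²))² = (-791 + (-15 + 841))² = (-791 + 826)² = 35² = 1225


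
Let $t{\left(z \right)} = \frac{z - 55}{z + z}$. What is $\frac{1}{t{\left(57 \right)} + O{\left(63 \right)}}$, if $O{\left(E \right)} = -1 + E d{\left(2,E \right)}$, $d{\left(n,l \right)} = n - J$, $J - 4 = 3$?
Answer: $- \frac{57}{18011} \approx -0.0031647$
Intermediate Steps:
$J = 7$ ($J = 4 + 3 = 7$)
$t{\left(z \right)} = \frac{-55 + z}{2 z}$
$d{\left(n,l \right)} = -7 + n$ ($d{\left(n,l \right)} = n - 7 = -7 + n$)
$O{\left(E \right)} = -1 - 5 E$ ($O{\left(E \right)} = -1 + E \left(-7 + 2\right) = -1 + E \left(-5\right) = -1 - 5 E$)
$\frac{1}{t{\left(57 \right)} + O{\left(63 \right)}} = \frac{1}{\frac{-55 + 57}{2 \cdot 57} - 316} = \frac{1}{\frac{1}{2} \cdot \frac{1}{57} \cdot 2 - 316} = \frac{1}{\frac{1}{57} - 316} = \frac{1}{- \frac{18011}{57}} = - \frac{57}{18011}$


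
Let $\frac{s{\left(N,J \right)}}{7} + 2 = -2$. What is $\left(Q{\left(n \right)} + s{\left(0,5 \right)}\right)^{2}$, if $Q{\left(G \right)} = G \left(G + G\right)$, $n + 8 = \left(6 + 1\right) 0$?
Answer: $10000$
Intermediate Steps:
$s{\left(N,J \right)} = -28$ ($s{\left(N,J \right)} = -14 + 7 \left(-2\right) = -14 - 14 = -28$)
$n = -8$ ($n = -8 + \left(6 + 1\right) 0 = -8 + 7 \cdot 0 = -8 + 0 = -8$)
$Q{\left(G \right)} = 2 G^{2}$ ($Q{\left(G \right)} = G 2 G = 2 G^{2}$)
$\left(Q{\left(n \right)} + s{\left(0,5 \right)}\right)^{2} = \left(2 \left(-8\right)^{2} - 28\right)^{2} = \left(2 \cdot 64 - 28\right)^{2} = \left(128 - 28\right)^{2} = 100^{2} = 10000$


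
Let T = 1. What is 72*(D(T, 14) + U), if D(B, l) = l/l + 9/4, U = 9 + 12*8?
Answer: 7794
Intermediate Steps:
U = 105 (U = 9 + 96 = 105)
D(B, l) = 13/4 (D(B, l) = 1 + 9*(1/4) = 1 + 9/4 = 13/4)
72*(D(T, 14) + U) = 72*(13/4 + 105) = 72*(433/4) = 7794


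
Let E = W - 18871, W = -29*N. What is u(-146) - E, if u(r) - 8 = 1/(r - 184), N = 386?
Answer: 9924089/330 ≈ 30073.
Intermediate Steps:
W = -11194 (W = -29*386 = -11194)
u(r) = 8 + 1/(-184 + r) (u(r) = 8 + 1/(r - 184) = 8 + 1/(-184 + r))
E = -30065 (E = -11194 - 18871 = -30065)
u(-146) - E = (-1471 + 8*(-146))/(-184 - 146) - 1*(-30065) = (-1471 - 1168)/(-330) + 30065 = -1/330*(-2639) + 30065 = 2639/330 + 30065 = 9924089/330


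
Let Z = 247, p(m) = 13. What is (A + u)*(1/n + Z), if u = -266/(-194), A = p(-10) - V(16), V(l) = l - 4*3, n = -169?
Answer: 41992452/16393 ≈ 2561.6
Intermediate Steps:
V(l) = -12 + l (V(l) = l - 12 = -12 + l)
A = 9 (A = 13 - (-12 + 16) = 13 - 1*4 = 13 - 4 = 9)
u = 133/97 (u = -266*(-1/194) = 133/97 ≈ 1.3711)
(A + u)*(1/n + Z) = (9 + 133/97)*(1/(-169) + 247) = 1006*(-1/169 + 247)/97 = (1006/97)*(41742/169) = 41992452/16393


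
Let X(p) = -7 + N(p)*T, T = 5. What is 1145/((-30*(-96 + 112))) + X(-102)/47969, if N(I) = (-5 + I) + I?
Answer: -11085893/4605024 ≈ -2.4073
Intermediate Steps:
N(I) = -5 + 2*I
X(p) = -32 + 10*p (X(p) = -7 + (-5 + 2*p)*5 = -7 + (-25 + 10*p) = -32 + 10*p)
1145/((-30*(-96 + 112))) + X(-102)/47969 = 1145/((-30*(-96 + 112))) + (-32 + 10*(-102))/47969 = 1145/((-30*16)) + (-32 - 1020)*(1/47969) = 1145/(-480) - 1052*1/47969 = 1145*(-1/480) - 1052/47969 = -229/96 - 1052/47969 = -11085893/4605024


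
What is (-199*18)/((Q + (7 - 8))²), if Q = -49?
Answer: -1791/1250 ≈ -1.4328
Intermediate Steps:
(-199*18)/((Q + (7 - 8))²) = (-199*18)/((-49 + (7 - 8))²) = -3582/(-49 - 1)² = -3582/((-50)²) = -3582/2500 = -3582*1/2500 = -1791/1250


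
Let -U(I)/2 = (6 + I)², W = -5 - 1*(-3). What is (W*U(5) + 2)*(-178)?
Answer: -86508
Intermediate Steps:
W = -2 (W = -5 + 3 = -2)
U(I) = -2*(6 + I)²
(W*U(5) + 2)*(-178) = (-(-4)*(6 + 5)² + 2)*(-178) = (-(-4)*11² + 2)*(-178) = (-(-4)*121 + 2)*(-178) = (-2*(-242) + 2)*(-178) = (484 + 2)*(-178) = 486*(-178) = -86508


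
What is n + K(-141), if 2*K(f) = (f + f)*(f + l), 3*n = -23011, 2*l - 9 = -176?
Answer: 143905/6 ≈ 23984.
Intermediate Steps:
l = -167/2 (l = 9/2 + (½)*(-176) = 9/2 - 88 = -167/2 ≈ -83.500)
n = -23011/3 (n = (⅓)*(-23011) = -23011/3 ≈ -7670.3)
K(f) = f*(-167/2 + f) (K(f) = ((f + f)*(f - 167/2))/2 = ((2*f)*(-167/2 + f))/2 = (2*f*(-167/2 + f))/2 = f*(-167/2 + f))
n + K(-141) = -23011/3 + (½)*(-141)*(-167 + 2*(-141)) = -23011/3 + (½)*(-141)*(-167 - 282) = -23011/3 + (½)*(-141)*(-449) = -23011/3 + 63309/2 = 143905/6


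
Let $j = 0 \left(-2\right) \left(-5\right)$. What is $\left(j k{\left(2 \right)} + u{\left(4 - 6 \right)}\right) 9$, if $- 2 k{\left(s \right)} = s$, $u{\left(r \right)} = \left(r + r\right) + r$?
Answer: $-54$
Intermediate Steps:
$u{\left(r \right)} = 3 r$ ($u{\left(r \right)} = 2 r + r = 3 r$)
$k{\left(s \right)} = - \frac{s}{2}$
$j = 0$ ($j = 0 \left(-5\right) = 0$)
$\left(j k{\left(2 \right)} + u{\left(4 - 6 \right)}\right) 9 = \left(0 \left(\left(- \frac{1}{2}\right) 2\right) + 3 \left(4 - 6\right)\right) 9 = \left(0 \left(-1\right) + 3 \left(4 - 6\right)\right) 9 = \left(0 + 3 \left(-2\right)\right) 9 = \left(0 - 6\right) 9 = \left(-6\right) 9 = -54$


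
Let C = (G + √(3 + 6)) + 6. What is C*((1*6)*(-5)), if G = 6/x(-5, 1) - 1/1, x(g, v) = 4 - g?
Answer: -260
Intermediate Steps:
G = -⅓ (G = 6/(4 - 1*(-5)) - 1/1 = 6/(4 + 5) - 1*1 = 6/9 - 1 = 6*(⅑) - 1 = ⅔ - 1 = -⅓ ≈ -0.33333)
C = 26/3 (C = (-⅓ + √(3 + 6)) + 6 = (-⅓ + √9) + 6 = (-⅓ + 3) + 6 = 8/3 + 6 = 26/3 ≈ 8.6667)
C*((1*6)*(-5)) = 26*((1*6)*(-5))/3 = 26*(6*(-5))/3 = (26/3)*(-30) = -260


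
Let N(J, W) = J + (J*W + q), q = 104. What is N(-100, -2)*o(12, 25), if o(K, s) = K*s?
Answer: 61200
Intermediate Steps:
N(J, W) = 104 + J + J*W (N(J, W) = J + (J*W + 104) = J + (104 + J*W) = 104 + J + J*W)
N(-100, -2)*o(12, 25) = (104 - 100 - 100*(-2))*(12*25) = (104 - 100 + 200)*300 = 204*300 = 61200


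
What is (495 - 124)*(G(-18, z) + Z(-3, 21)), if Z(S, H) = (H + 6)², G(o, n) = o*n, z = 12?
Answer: 190323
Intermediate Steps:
G(o, n) = n*o
Z(S, H) = (6 + H)²
(495 - 124)*(G(-18, z) + Z(-3, 21)) = (495 - 124)*(12*(-18) + (6 + 21)²) = 371*(-216 + 27²) = 371*(-216 + 729) = 371*513 = 190323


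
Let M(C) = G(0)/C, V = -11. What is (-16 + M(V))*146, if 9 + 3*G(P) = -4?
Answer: -75190/33 ≈ -2278.5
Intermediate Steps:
G(P) = -13/3 (G(P) = -3 + (⅓)*(-4) = -3 - 4/3 = -13/3)
M(C) = -13/(3*C)
(-16 + M(V))*146 = (-16 - 13/3/(-11))*146 = (-16 - 13/3*(-1/11))*146 = (-16 + 13/33)*146 = -515/33*146 = -75190/33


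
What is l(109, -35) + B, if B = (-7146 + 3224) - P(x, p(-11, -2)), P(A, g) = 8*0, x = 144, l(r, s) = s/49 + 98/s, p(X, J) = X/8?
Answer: -137393/35 ≈ -3925.5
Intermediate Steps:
p(X, J) = X/8 (p(X, J) = X*(1/8) = X/8)
l(r, s) = 98/s + s/49 (l(r, s) = s*(1/49) + 98/s = s/49 + 98/s = 98/s + s/49)
P(A, g) = 0
B = -3922 (B = (-7146 + 3224) - 1*0 = -3922 + 0 = -3922)
l(109, -35) + B = (98/(-35) + (1/49)*(-35)) - 3922 = (98*(-1/35) - 5/7) - 3922 = (-14/5 - 5/7) - 3922 = -123/35 - 3922 = -137393/35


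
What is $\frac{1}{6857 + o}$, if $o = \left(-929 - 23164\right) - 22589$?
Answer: $- \frac{1}{39825} \approx -2.511 \cdot 10^{-5}$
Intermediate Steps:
$o = -46682$ ($o = -24093 - 22589 = -46682$)
$\frac{1}{6857 + o} = \frac{1}{6857 - 46682} = \frac{1}{-39825} = - \frac{1}{39825}$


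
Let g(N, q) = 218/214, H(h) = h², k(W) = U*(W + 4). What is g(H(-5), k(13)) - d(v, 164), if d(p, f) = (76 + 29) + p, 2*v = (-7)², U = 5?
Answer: -27495/214 ≈ -128.48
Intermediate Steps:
k(W) = 20 + 5*W (k(W) = 5*(W + 4) = 5*(4 + W) = 20 + 5*W)
g(N, q) = 109/107 (g(N, q) = 218*(1/214) = 109/107)
v = 49/2 (v = (½)*(-7)² = (½)*49 = 49/2 ≈ 24.500)
d(p, f) = 105 + p
g(H(-5), k(13)) - d(v, 164) = 109/107 - (105 + 49/2) = 109/107 - 1*259/2 = 109/107 - 259/2 = -27495/214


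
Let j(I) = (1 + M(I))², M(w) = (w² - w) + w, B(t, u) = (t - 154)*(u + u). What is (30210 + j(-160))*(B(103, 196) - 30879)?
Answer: -33342960018981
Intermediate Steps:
B(t, u) = 2*u*(-154 + t) (B(t, u) = (-154 + t)*(2*u) = 2*u*(-154 + t))
M(w) = w²
j(I) = (1 + I²)²
(30210 + j(-160))*(B(103, 196) - 30879) = (30210 + (1 + (-160)²)²)*(2*196*(-154 + 103) - 30879) = (30210 + (1 + 25600)²)*(2*196*(-51) - 30879) = (30210 + 25601²)*(-19992 - 30879) = (30210 + 655411201)*(-50871) = 655441411*(-50871) = -33342960018981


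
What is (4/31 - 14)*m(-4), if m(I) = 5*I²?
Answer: -34400/31 ≈ -1109.7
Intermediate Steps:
(4/31 - 14)*m(-4) = (4/31 - 14)*(5*(-4)²) = (4*(1/31) - 14)*(5*16) = (4/31 - 14)*80 = -430/31*80 = -34400/31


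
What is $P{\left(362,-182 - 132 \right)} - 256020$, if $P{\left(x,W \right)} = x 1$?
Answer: $-255658$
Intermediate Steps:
$P{\left(x,W \right)} = x$
$P{\left(362,-182 - 132 \right)} - 256020 = 362 - 256020 = -255658$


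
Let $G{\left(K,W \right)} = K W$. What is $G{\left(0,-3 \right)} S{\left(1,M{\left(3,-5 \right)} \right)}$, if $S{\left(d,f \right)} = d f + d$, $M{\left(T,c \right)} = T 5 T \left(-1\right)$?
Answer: $0$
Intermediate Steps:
$M{\left(T,c \right)} = - 5 T^{2}$ ($M{\left(T,c \right)} = 5 T \left(- T\right) = - 5 T^{2}$)
$S{\left(d,f \right)} = d + d f$
$G{\left(0,-3 \right)} S{\left(1,M{\left(3,-5 \right)} \right)} = 0 \left(-3\right) 1 \left(1 - 5 \cdot 3^{2}\right) = 0 \cdot 1 \left(1 - 45\right) = 0 \cdot 1 \left(-44\right) = 0 \left(-44\right) = 0$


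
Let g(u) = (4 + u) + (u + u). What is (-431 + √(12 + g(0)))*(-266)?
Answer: 113582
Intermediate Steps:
g(u) = 4 + 3*u (g(u) = (4 + u) + 2*u = 4 + 3*u)
(-431 + √(12 + g(0)))*(-266) = (-431 + √(12 + (4 + 3*0)))*(-266) = (-431 + √(12 + (4 + 0)))*(-266) = (-431 + √(12 + 4))*(-266) = (-431 + √16)*(-266) = (-431 + 4)*(-266) = -427*(-266) = 113582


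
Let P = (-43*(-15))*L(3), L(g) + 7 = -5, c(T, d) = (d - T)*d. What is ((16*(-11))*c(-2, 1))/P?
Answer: 44/645 ≈ 0.068217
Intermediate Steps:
c(T, d) = d*(d - T)
L(g) = -12 (L(g) = -7 - 5 = -12)
P = -7740 (P = -43*(-15)*(-12) = 645*(-12) = -7740)
((16*(-11))*c(-2, 1))/P = ((16*(-11))*(1*(1 - 1*(-2))))/(-7740) = -176*(1 + 2)*(-1/7740) = -176*3*(-1/7740) = -528*(-1/7740) = 44/645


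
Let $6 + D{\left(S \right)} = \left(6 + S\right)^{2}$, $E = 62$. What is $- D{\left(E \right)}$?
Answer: $-4618$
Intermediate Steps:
$D{\left(S \right)} = -6 + \left(6 + S\right)^{2}$
$- D{\left(E \right)} = - (-6 + \left(6 + 62\right)^{2}) = - (-6 + 68^{2}) = - (-6 + 4624) = \left(-1\right) 4618 = -4618$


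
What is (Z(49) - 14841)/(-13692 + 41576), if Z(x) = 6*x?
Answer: -14547/27884 ≈ -0.52170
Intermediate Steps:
(Z(49) - 14841)/(-13692 + 41576) = (6*49 - 14841)/(-13692 + 41576) = (294 - 14841)/27884 = -14547*1/27884 = -14547/27884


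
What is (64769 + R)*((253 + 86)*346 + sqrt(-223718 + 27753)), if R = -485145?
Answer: -49307582544 - 420376*I*sqrt(195965) ≈ -4.9308e+10 - 1.8609e+8*I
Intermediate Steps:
(64769 + R)*((253 + 86)*346 + sqrt(-223718 + 27753)) = (64769 - 485145)*((253 + 86)*346 + sqrt(-223718 + 27753)) = -420376*(339*346 + sqrt(-195965)) = -420376*(117294 + I*sqrt(195965)) = -49307582544 - 420376*I*sqrt(195965)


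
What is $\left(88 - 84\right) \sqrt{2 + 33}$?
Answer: $4 \sqrt{35} \approx 23.664$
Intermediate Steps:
$\left(88 - 84\right) \sqrt{2 + 33} = 4 \sqrt{35}$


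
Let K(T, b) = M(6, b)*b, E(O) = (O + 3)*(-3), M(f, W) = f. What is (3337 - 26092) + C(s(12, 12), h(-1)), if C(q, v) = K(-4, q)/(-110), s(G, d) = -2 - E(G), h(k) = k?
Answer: -1251654/55 ≈ -22757.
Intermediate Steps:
E(O) = -9 - 3*O (E(O) = (3 + O)*(-3) = -9 - 3*O)
K(T, b) = 6*b
s(G, d) = 7 + 3*G (s(G, d) = -2 - (-9 - 3*G) = -2 + (9 + 3*G) = 7 + 3*G)
C(q, v) = -3*q/55 (C(q, v) = (6*q)/(-110) = (6*q)*(-1/110) = -3*q/55)
(3337 - 26092) + C(s(12, 12), h(-1)) = (3337 - 26092) - 3*(7 + 3*12)/55 = -22755 - 3*(7 + 36)/55 = -22755 - 3/55*43 = -22755 - 129/55 = -1251654/55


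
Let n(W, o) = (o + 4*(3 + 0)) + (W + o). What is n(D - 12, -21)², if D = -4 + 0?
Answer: 2116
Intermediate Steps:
D = -4
n(W, o) = 12 + W + 2*o (n(W, o) = (o + 4*3) + (W + o) = (o + 12) + (W + o) = (12 + o) + (W + o) = 12 + W + 2*o)
n(D - 12, -21)² = (12 + (-4 - 12) + 2*(-21))² = (12 - 16 - 42)² = (-46)² = 2116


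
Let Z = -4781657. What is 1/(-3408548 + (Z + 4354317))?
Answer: -1/3835888 ≈ -2.6070e-7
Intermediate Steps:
1/(-3408548 + (Z + 4354317)) = 1/(-3408548 + (-4781657 + 4354317)) = 1/(-3408548 - 427340) = 1/(-3835888) = -1/3835888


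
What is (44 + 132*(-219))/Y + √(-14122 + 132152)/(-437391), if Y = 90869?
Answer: -28864/90869 - √118030/437391 ≈ -0.31843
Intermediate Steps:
(44 + 132*(-219))/Y + √(-14122 + 132152)/(-437391) = (44 + 132*(-219))/90869 + √(-14122 + 132152)/(-437391) = (44 - 28908)*(1/90869) + √118030*(-1/437391) = -28864*1/90869 - √118030/437391 = -28864/90869 - √118030/437391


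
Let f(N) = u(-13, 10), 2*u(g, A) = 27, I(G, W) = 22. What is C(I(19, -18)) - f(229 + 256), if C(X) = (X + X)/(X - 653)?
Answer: -17125/1262 ≈ -13.570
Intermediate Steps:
u(g, A) = 27/2 (u(g, A) = (½)*27 = 27/2)
C(X) = 2*X/(-653 + X) (C(X) = (2*X)/(-653 + X) = 2*X/(-653 + X))
f(N) = 27/2
C(I(19, -18)) - f(229 + 256) = 2*22/(-653 + 22) - 1*27/2 = 2*22/(-631) - 27/2 = 2*22*(-1/631) - 27/2 = -44/631 - 27/2 = -17125/1262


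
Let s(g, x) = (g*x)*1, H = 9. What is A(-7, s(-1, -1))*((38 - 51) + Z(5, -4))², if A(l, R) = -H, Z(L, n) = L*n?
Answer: -9801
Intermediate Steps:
s(g, x) = g*x
A(l, R) = -9 (A(l, R) = -1*9 = -9)
A(-7, s(-1, -1))*((38 - 51) + Z(5, -4))² = -9*((38 - 51) + 5*(-4))² = -9*(-13 - 20)² = -9*(-33)² = -9*1089 = -9801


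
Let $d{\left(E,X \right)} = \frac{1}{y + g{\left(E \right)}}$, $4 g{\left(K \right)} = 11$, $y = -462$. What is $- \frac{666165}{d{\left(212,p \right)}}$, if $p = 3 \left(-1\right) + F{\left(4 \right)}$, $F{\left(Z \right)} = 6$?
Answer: $\frac{1223745105}{4} \approx 3.0594 \cdot 10^{8}$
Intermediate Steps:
$g{\left(K \right)} = \frac{11}{4}$ ($g{\left(K \right)} = \frac{1}{4} \cdot 11 = \frac{11}{4}$)
$p = 3$ ($p = 3 \left(-1\right) + 6 = -3 + 6 = 3$)
$d{\left(E,X \right)} = - \frac{4}{1837}$ ($d{\left(E,X \right)} = \frac{1}{-462 + \frac{11}{4}} = \frac{1}{- \frac{1837}{4}} = - \frac{4}{1837}$)
$- \frac{666165}{d{\left(212,p \right)}} = - \frac{666165}{- \frac{4}{1837}} = \left(-666165\right) \left(- \frac{1837}{4}\right) = \frac{1223745105}{4}$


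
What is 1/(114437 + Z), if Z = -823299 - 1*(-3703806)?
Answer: 1/2994944 ≈ 3.3390e-7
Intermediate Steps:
Z = 2880507 (Z = -823299 + 3703806 = 2880507)
1/(114437 + Z) = 1/(114437 + 2880507) = 1/2994944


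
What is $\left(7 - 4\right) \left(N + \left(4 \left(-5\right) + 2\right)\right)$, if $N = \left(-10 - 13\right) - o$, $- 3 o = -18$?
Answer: $-141$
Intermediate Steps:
$o = 6$ ($o = \left(- \frac{1}{3}\right) \left(-18\right) = 6$)
$N = -29$ ($N = \left(-10 - 13\right) - 6 = -23 - 6 = -29$)
$\left(7 - 4\right) \left(N + \left(4 \left(-5\right) + 2\right)\right) = \left(7 - 4\right) \left(-29 + \left(4 \left(-5\right) + 2\right)\right) = \left(7 - 4\right) \left(-29 + \left(-20 + 2\right)\right) = 3 \left(-29 - 18\right) = 3 \left(-47\right) = -141$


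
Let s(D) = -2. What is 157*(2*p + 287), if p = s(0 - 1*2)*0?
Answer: 45059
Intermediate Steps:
p = 0 (p = -2*0 = 0)
157*(2*p + 287) = 157*(2*0 + 287) = 157*(0 + 287) = 157*287 = 45059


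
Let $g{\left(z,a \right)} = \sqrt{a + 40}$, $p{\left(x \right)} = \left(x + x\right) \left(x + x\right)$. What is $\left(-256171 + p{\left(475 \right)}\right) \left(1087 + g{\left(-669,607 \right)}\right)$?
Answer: $702559623 + 646329 \sqrt{647} \approx 7.19 \cdot 10^{8}$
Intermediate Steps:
$p{\left(x \right)} = 4 x^{2}$ ($p{\left(x \right)} = 2 x 2 x = 4 x^{2}$)
$g{\left(z,a \right)} = \sqrt{40 + a}$
$\left(-256171 + p{\left(475 \right)}\right) \left(1087 + g{\left(-669,607 \right)}\right) = \left(-256171 + 4 \cdot 475^{2}\right) \left(1087 + \sqrt{40 + 607}\right) = \left(-256171 + 4 \cdot 225625\right) \left(1087 + \sqrt{647}\right) = \left(-256171 + 902500\right) \left(1087 + \sqrt{647}\right) = 646329 \left(1087 + \sqrt{647}\right) = 702559623 + 646329 \sqrt{647}$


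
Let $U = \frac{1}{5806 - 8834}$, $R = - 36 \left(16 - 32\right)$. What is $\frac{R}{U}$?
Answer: $-1744128$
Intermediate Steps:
$R = 576$ ($R = \left(-36\right) \left(-16\right) = 576$)
$U = - \frac{1}{3028}$ ($U = \frac{1}{-3028} = - \frac{1}{3028} \approx -0.00033025$)
$\frac{R}{U} = \frac{576}{- \frac{1}{3028}} = 576 \left(-3028\right) = -1744128$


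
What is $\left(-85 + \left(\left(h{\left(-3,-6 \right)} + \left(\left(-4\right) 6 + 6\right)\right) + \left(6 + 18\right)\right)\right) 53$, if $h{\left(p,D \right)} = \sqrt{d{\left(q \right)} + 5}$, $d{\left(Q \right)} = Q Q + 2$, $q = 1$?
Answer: $-4187 + 106 \sqrt{2} \approx -4037.1$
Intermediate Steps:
$d{\left(Q \right)} = 2 + Q^{2}$ ($d{\left(Q \right)} = Q^{2} + 2 = 2 + Q^{2}$)
$h{\left(p,D \right)} = 2 \sqrt{2}$ ($h{\left(p,D \right)} = \sqrt{\left(2 + 1^{2}\right) + 5} = \sqrt{\left(2 + 1\right) + 5} = \sqrt{3 + 5} = \sqrt{8} = 2 \sqrt{2}$)
$\left(-85 + \left(\left(h{\left(-3,-6 \right)} + \left(\left(-4\right) 6 + 6\right)\right) + \left(6 + 18\right)\right)\right) 53 = \left(-85 + \left(\left(2 \sqrt{2} + \left(\left(-4\right) 6 + 6\right)\right) + \left(6 + 18\right)\right)\right) 53 = \left(-85 + \left(\left(2 \sqrt{2} + \left(-24 + 6\right)\right) + 24\right)\right) 53 = \left(-85 + \left(\left(2 \sqrt{2} - 18\right) + 24\right)\right) 53 = \left(-85 + \left(\left(-18 + 2 \sqrt{2}\right) + 24\right)\right) 53 = \left(-85 + \left(6 + 2 \sqrt{2}\right)\right) 53 = \left(-79 + 2 \sqrt{2}\right) 53 = -4187 + 106 \sqrt{2}$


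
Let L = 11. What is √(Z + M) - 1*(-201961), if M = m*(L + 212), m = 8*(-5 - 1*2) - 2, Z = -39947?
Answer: 201961 + I*√52881 ≈ 2.0196e+5 + 229.96*I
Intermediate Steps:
m = -58 (m = 8*(-5 - 2) - 2 = 8*(-7) - 2 = -56 - 2 = -58)
M = -12934 (M = -58*(11 + 212) = -58*223 = -12934)
√(Z + M) - 1*(-201961) = √(-39947 - 12934) - 1*(-201961) = √(-52881) + 201961 = I*√52881 + 201961 = 201961 + I*√52881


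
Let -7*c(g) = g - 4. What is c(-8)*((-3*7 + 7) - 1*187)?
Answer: -2412/7 ≈ -344.57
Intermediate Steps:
c(g) = 4/7 - g/7 (c(g) = -(g - 4)/7 = -(-4 + g)/7 = 4/7 - g/7)
c(-8)*((-3*7 + 7) - 1*187) = (4/7 - ⅐*(-8))*((-3*7 + 7) - 1*187) = (4/7 + 8/7)*((-21 + 7) - 187) = 12*(-14 - 187)/7 = (12/7)*(-201) = -2412/7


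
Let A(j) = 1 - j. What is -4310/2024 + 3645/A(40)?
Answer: -1257595/13156 ≈ -95.591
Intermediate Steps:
-4310/2024 + 3645/A(40) = -4310/2024 + 3645/(1 - 1*40) = -4310*1/2024 + 3645/(1 - 40) = -2155/1012 + 3645/(-39) = -2155/1012 + 3645*(-1/39) = -2155/1012 - 1215/13 = -1257595/13156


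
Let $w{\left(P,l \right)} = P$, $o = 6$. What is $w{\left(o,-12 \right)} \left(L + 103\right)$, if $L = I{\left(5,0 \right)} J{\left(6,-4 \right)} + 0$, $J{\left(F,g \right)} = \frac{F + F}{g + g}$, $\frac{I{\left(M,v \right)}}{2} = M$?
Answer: $528$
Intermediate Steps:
$I{\left(M,v \right)} = 2 M$
$J{\left(F,g \right)} = \frac{F}{g}$ ($J{\left(F,g \right)} = \frac{2 F}{2 g} = 2 F \frac{1}{2 g} = \frac{F}{g}$)
$L = -15$ ($L = 2 \cdot 5 \frac{6}{-4} + 0 = 10 \cdot 6 \left(- \frac{1}{4}\right) + 0 = 10 \left(- \frac{3}{2}\right) + 0 = -15 + 0 = -15$)
$w{\left(o,-12 \right)} \left(L + 103\right) = 6 \left(-15 + 103\right) = 6 \cdot 88 = 528$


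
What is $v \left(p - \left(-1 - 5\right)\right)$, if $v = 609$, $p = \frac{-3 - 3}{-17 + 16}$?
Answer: $7308$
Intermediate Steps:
$p = 6$ ($p = - \frac{6}{-1} = \left(-6\right) \left(-1\right) = 6$)
$v \left(p - \left(-1 - 5\right)\right) = 609 \left(6 - \left(-1 - 5\right)\right) = 609 \left(6 - -6\right) = 609 \left(6 + 6\right) = 609 \cdot 12 = 7308$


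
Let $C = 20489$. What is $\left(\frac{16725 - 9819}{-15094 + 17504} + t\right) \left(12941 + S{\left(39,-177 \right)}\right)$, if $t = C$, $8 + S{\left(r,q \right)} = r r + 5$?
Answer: $\frac{357031720382}{1205} \approx 2.9629 \cdot 10^{8}$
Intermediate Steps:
$S{\left(r,q \right)} = -3 + r^{2}$ ($S{\left(r,q \right)} = -8 + \left(r r + 5\right) = -8 + \left(r^{2} + 5\right) = -8 + \left(5 + r^{2}\right) = -3 + r^{2}$)
$t = 20489$
$\left(\frac{16725 - 9819}{-15094 + 17504} + t\right) \left(12941 + S{\left(39,-177 \right)}\right) = \left(\frac{16725 - 9819}{-15094 + 17504} + 20489\right) \left(12941 - \left(3 - 39^{2}\right)\right) = \left(\frac{6906}{2410} + 20489\right) \left(12941 + \left(-3 + 1521\right)\right) = \left(6906 \cdot \frac{1}{2410} + 20489\right) \left(12941 + 1518\right) = \left(\frac{3453}{1205} + 20489\right) 14459 = \frac{24692698}{1205} \cdot 14459 = \frac{357031720382}{1205}$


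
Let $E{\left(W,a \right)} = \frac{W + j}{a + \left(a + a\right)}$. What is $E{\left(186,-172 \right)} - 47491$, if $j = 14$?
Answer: $- \frac{6126389}{129} \approx -47491.0$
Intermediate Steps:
$E{\left(W,a \right)} = \frac{14 + W}{3 a}$ ($E{\left(W,a \right)} = \frac{W + 14}{a + \left(a + a\right)} = \frac{14 + W}{a + 2 a} = \frac{14 + W}{3 a}$)
$E{\left(186,-172 \right)} - 47491 = \frac{14 + 186}{3 \left(-172\right)} - 47491 = \frac{1}{3} \left(- \frac{1}{172}\right) 200 - 47491 = - \frac{50}{129} - 47491 = - \frac{6126389}{129}$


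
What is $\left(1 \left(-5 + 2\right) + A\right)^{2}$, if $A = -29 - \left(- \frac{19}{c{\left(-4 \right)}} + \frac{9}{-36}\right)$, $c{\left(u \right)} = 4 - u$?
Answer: $\frac{55225}{64} \approx 862.89$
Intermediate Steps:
$A = - \frac{211}{8}$ ($A = -29 - \left(- \frac{19}{4 - -4} + \frac{9}{-36}\right) = -29 - \left(- \frac{19}{4 + 4} + 9 \left(- \frac{1}{36}\right)\right) = -29 - \left(- \frac{19}{8} - \frac{1}{4}\right) = -29 - - \frac{21}{8} = -29 + \frac{21}{8} = - \frac{211}{8} \approx -26.375$)
$\left(1 \left(-5 + 2\right) + A\right)^{2} = \left(1 \left(-5 + 2\right) - \frac{211}{8}\right)^{2} = \left(1 \left(-3\right) - \frac{211}{8}\right)^{2} = \left(-3 - \frac{211}{8}\right)^{2} = \left(- \frac{235}{8}\right)^{2} = \frac{55225}{64}$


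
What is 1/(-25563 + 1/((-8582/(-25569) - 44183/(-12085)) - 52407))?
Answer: -16192601106958/413931462406168719 ≈ -3.9119e-5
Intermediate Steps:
1/(-25563 + 1/((-8582/(-25569) - 44183/(-12085)) - 52407)) = 1/(-25563 + 1/((-8582*(-1/25569) - 44183*(-1/12085)) - 52407)) = 1/(-25563 + 1/((8582/25569 + 44183/12085) - 52407)) = 1/(-25563 + 1/(1233428597/309001365 - 52407)) = 1/(-25563 + 1/(-16192601106958/309001365)) = 1/(-25563 - 309001365/16192601106958) = 1/(-413931462406168719/16192601106958) = -16192601106958/413931462406168719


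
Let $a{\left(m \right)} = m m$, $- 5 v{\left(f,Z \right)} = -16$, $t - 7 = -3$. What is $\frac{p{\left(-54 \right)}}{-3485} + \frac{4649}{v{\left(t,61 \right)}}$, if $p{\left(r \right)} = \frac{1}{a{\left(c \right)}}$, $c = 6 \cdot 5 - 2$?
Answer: $\frac{496179053}{341530} \approx 1452.8$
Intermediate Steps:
$t = 4$ ($t = 7 - 3 = 4$)
$v{\left(f,Z \right)} = \frac{16}{5}$ ($v{\left(f,Z \right)} = \left(- \frac{1}{5}\right) \left(-16\right) = \frac{16}{5}$)
$c = 28$ ($c = 30 - 2 = 28$)
$a{\left(m \right)} = m^{2}$
$p{\left(r \right)} = \frac{1}{784}$ ($p{\left(r \right)} = \frac{1}{28^{2}} = \frac{1}{784}$)
$\frac{p{\left(-54 \right)}}{-3485} + \frac{4649}{v{\left(t,61 \right)}} = \frac{1}{784 \left(-3485\right)} + \frac{4649}{\frac{16}{5}} = \frac{1}{784} \left(- \frac{1}{3485}\right) + 4649 \cdot \frac{5}{16} = - \frac{1}{2732240} + \frac{23245}{16} = \frac{496179053}{341530}$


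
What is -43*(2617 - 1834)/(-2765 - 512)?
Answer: 1161/113 ≈ 10.274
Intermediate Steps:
-43*(2617 - 1834)/(-2765 - 512) = -33669/(-3277) = -33669*(-1)/3277 = -43*(-27/113) = 1161/113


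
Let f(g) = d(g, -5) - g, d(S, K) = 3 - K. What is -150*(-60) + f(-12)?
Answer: 9020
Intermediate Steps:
f(g) = 8 - g (f(g) = (3 - 1*(-5)) - g = (3 + 5) - g = 8 - g)
-150*(-60) + f(-12) = -150*(-60) + (8 - 1*(-12)) = 9000 + (8 + 12) = 9000 + 20 = 9020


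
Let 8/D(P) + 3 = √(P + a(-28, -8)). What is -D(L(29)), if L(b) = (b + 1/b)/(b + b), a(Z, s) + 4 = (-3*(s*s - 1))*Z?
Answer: -1682/370005 - 174*√6101/123335 ≈ -0.11474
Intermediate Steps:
a(Z, s) = -4 + Z*(3 - 3*s²) (a(Z, s) = -4 + (-3*(s*s - 1))*Z = -4 + (-3*(s² - 1))*Z = -4 + (-3*(-1 + s²))*Z = -4 + (3 - 3*s²)*Z = -4 + Z*(3 - 3*s²))
L(b) = (b + 1/b)/(2*b) (L(b) = (b + 1/b)/((2*b)) = (b + 1/b)*(1/(2*b)) = (b + 1/b)/(2*b))
D(P) = 8/(-3 + √(5288 + P)) (D(P) = 8/(-3 + √(P + (-4 + 3*(-28) - 3*(-28)*(-8)²))) = 8/(-3 + √(P + (-4 - 84 - 3*(-28)*64))) = 8/(-3 + √(P + (-4 - 84 + 5376))) = 8/(-3 + √(P + 5288)) = 8/(-3 + √(5288 + P)))
-D(L(29)) = -8/(-3 + √(5288 + (½)*(1 + 29²)/29²)) = -8/(-3 + √(5288 + (½)*(1/841)*(1 + 841))) = -8/(-3 + √(5288 + (½)*(1/841)*842)) = -8/(-3 + √(5288 + 421/841)) = -8/(-3 + √(4447629/841)) = -8/(-3 + 27*√6101/29)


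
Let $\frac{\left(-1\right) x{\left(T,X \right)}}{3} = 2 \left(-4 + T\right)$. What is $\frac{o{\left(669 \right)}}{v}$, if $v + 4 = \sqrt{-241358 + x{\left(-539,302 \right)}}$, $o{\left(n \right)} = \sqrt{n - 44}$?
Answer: $- \frac{25}{59529} - \frac{125 i \sqrt{2381}}{119058} \approx -0.00041996 - 0.051231 i$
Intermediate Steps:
$x{\left(T,X \right)} = 24 - 6 T$ ($x{\left(T,X \right)} = - 3 \cdot 2 \left(-4 + T\right) = - 3 \left(-8 + 2 T\right) = 24 - 6 T$)
$o{\left(n \right)} = \sqrt{-44 + n}$
$v = -4 + 10 i \sqrt{2381}$ ($v = -4 + \sqrt{-241358 + \left(24 - -3234\right)} = -4 + \sqrt{-241358 + \left(24 + 3234\right)} = -4 + \sqrt{-241358 + 3258} = -4 + \sqrt{-238100} = -4 + 10 i \sqrt{2381} \approx -4.0 + 487.96 i$)
$\frac{o{\left(669 \right)}}{v} = \frac{\sqrt{-44 + 669}}{-4 + 10 i \sqrt{2381}} = \frac{\sqrt{625}}{-4 + 10 i \sqrt{2381}} = \frac{25}{-4 + 10 i \sqrt{2381}}$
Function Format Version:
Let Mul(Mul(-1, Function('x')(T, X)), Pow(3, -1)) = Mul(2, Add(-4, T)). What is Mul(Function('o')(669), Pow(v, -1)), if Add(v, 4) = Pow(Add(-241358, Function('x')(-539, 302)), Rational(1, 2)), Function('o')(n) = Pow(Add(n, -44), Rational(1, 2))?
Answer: Add(Rational(-25, 59529), Mul(Rational(-125, 119058), I, Pow(2381, Rational(1, 2)))) ≈ Add(-0.00041996, Mul(-0.051231, I))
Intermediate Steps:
Function('x')(T, X) = Add(24, Mul(-6, T)) (Function('x')(T, X) = Mul(-3, Mul(2, Add(-4, T))) = Mul(-3, Add(-8, Mul(2, T))) = Add(24, Mul(-6, T)))
Function('o')(n) = Pow(Add(-44, n), Rational(1, 2))
v = Add(-4, Mul(10, I, Pow(2381, Rational(1, 2)))) (v = Add(-4, Pow(Add(-241358, Add(24, Mul(-6, -539))), Rational(1, 2))) = Add(-4, Pow(Add(-241358, Add(24, 3234)), Rational(1, 2))) = Add(-4, Pow(Add(-241358, 3258), Rational(1, 2))) = Add(-4, Pow(-238100, Rational(1, 2))) = Add(-4, Mul(10, I, Pow(2381, Rational(1, 2)))) ≈ Add(-4.0000, Mul(487.96, I)))
Mul(Function('o')(669), Pow(v, -1)) = Mul(Pow(Add(-44, 669), Rational(1, 2)), Pow(Add(-4, Mul(10, I, Pow(2381, Rational(1, 2)))), -1)) = Mul(Pow(625, Rational(1, 2)), Pow(Add(-4, Mul(10, I, Pow(2381, Rational(1, 2)))), -1)) = Mul(25, Pow(Add(-4, Mul(10, I, Pow(2381, Rational(1, 2)))), -1))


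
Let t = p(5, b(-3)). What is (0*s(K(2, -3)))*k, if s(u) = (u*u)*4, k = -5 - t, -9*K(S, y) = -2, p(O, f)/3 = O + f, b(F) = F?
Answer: 0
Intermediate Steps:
p(O, f) = 3*O + 3*f (p(O, f) = 3*(O + f) = 3*O + 3*f)
t = 6 (t = 3*5 + 3*(-3) = 15 - 9 = 6)
K(S, y) = 2/9 (K(S, y) = -⅑*(-2) = 2/9)
k = -11 (k = -5 - 1*6 = -5 - 6 = -11)
s(u) = 4*u² (s(u) = u²*4 = 4*u²)
(0*s(K(2, -3)))*k = (0*(4*(2/9)²))*(-11) = (0*(4*(4/81)))*(-11) = (0*(16/81))*(-11) = 0*(-11) = 0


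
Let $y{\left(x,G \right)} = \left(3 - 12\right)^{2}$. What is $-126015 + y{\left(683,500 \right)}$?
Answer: $-125934$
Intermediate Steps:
$y{\left(x,G \right)} = 81$ ($y{\left(x,G \right)} = \left(-9\right)^{2} = 81$)
$-126015 + y{\left(683,500 \right)} = -126015 + 81 = -125934$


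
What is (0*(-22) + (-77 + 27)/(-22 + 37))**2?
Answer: 100/9 ≈ 11.111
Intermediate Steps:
(0*(-22) + (-77 + 27)/(-22 + 37))**2 = (0 - 50/15)**2 = (0 - 50*1/15)**2 = (0 - 10/3)**2 = (-10/3)**2 = 100/9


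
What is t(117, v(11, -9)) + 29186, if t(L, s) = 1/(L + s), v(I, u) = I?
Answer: 3735809/128 ≈ 29186.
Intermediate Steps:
t(117, v(11, -9)) + 29186 = 1/(117 + 11) + 29186 = 1/128 + 29186 = 3735809/128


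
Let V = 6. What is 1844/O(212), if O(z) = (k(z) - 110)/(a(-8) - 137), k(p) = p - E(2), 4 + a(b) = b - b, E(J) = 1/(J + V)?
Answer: -2080032/815 ≈ -2552.2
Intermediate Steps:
E(J) = 1/(6 + J) (E(J) = 1/(J + 6) = 1/(6 + J))
a(b) = -4 (a(b) = -4 + (b - b) = -4 + 0 = -4)
k(p) = -⅛ + p (k(p) = p - 1/(6 + 2) = p - 1/8 = p - 1*⅛ = p - ⅛ = -⅛ + p)
O(z) = 881/1128 - z/141 (O(z) = ((-⅛ + z) - 110)/(-4 - 137) = (-881/8 + z)/(-141) = (-881/8 + z)*(-1/141) = 881/1128 - z/141)
1844/O(212) = 1844/(881/1128 - 1/141*212) = 1844/(881/1128 - 212/141) = 1844/(-815/1128) = 1844*(-1128/815) = -2080032/815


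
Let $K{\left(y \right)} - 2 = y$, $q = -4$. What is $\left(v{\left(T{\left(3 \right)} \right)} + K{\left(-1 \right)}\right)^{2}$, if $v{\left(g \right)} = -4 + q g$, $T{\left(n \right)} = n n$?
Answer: $1521$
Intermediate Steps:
$T{\left(n \right)} = n^{2}$
$v{\left(g \right)} = -4 - 4 g$
$K{\left(y \right)} = 2 + y$
$\left(v{\left(T{\left(3 \right)} \right)} + K{\left(-1 \right)}\right)^{2} = \left(\left(-4 - 4 \cdot 3^{2}\right) + \left(2 - 1\right)\right)^{2} = \left(\left(-4 - 36\right) + 1\right)^{2} = \left(-40 + 1\right)^{2} = \left(-39\right)^{2} = 1521$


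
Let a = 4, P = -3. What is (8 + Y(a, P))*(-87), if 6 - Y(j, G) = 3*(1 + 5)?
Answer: 348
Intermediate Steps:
Y(j, G) = -12 (Y(j, G) = 6 - 3*(1 + 5) = 6 - 3*6 = 6 - 1*18 = 6 - 18 = -12)
(8 + Y(a, P))*(-87) = (8 - 12)*(-87) = -4*(-87) = 348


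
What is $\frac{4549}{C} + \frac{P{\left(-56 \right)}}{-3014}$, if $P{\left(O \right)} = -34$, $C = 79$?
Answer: $\frac{6856686}{119053} \approx 57.594$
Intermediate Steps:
$\frac{4549}{C} + \frac{P{\left(-56 \right)}}{-3014} = \frac{4549}{79} - \frac{34}{-3014} = 4549 \cdot \frac{1}{79} - - \frac{17}{1507} = \frac{4549}{79} + \frac{17}{1507} = \frac{6856686}{119053}$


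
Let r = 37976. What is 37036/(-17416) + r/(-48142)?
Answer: -305547141/104805134 ≈ -2.9154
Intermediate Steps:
37036/(-17416) + r/(-48142) = 37036/(-17416) + 37976/(-48142) = 37036*(-1/17416) + 37976*(-1/48142) = -9259/4354 - 18988/24071 = -305547141/104805134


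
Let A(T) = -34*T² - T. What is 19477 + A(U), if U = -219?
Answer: -1610978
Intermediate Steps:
A(T) = -T - 34*T²
19477 + A(U) = 19477 - 1*(-219)*(1 + 34*(-219)) = 19477 - 1*(-219)*(1 - 7446) = 19477 - 1*(-219)*(-7445) = 19477 - 1630455 = -1610978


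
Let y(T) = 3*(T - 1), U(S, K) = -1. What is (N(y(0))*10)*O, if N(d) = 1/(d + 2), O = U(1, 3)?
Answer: 10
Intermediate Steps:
O = -1
y(T) = -3 + 3*T (y(T) = 3*(-1 + T) = -3 + 3*T)
N(d) = 1/(2 + d)
(N(y(0))*10)*O = (10/(2 + (-3 + 3*0)))*(-1) = (10/(2 + (-3 + 0)))*(-1) = (10/(2 - 3))*(-1) = (10/(-1))*(-1) = -1*10*(-1) = -10*(-1) = 10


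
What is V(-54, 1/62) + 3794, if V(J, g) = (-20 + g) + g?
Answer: 116995/31 ≈ 3774.0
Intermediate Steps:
V(J, g) = -20 + 2*g
V(-54, 1/62) + 3794 = (-20 + 2/62) + 3794 = (-20 + 2*(1/62)) + 3794 = (-20 + 1/31) + 3794 = -619/31 + 3794 = 116995/31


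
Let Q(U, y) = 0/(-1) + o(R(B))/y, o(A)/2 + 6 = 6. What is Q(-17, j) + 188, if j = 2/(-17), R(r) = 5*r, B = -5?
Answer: 188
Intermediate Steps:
o(A) = 0 (o(A) = -12 + 2*6 = -12 + 12 = 0)
j = -2/17 (j = 2*(-1/17) = -2/17 ≈ -0.11765)
Q(U, y) = 0 (Q(U, y) = 0/(-1) + 0/y = 0*(-1) + 0 = 0 + 0 = 0)
Q(-17, j) + 188 = 0 + 188 = 188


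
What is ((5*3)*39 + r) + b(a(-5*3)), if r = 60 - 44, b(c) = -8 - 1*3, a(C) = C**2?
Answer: 590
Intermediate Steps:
b(c) = -11 (b(c) = -8 - 3 = -11)
r = 16
((5*3)*39 + r) + b(a(-5*3)) = ((5*3)*39 + 16) - 11 = (15*39 + 16) - 11 = (585 + 16) - 11 = 601 - 11 = 590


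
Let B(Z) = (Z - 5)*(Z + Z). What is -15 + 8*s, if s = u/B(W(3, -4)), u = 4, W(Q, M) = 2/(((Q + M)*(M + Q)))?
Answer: -53/3 ≈ -17.667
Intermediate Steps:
W(Q, M) = 2/(M + Q)² (W(Q, M) = 2/(((M + Q)*(M + Q))) = 2/((M + Q)²) = 2/(M + Q)²)
B(Z) = 2*Z*(-5 + Z) (B(Z) = (-5 + Z)*(2*Z) = 2*Z*(-5 + Z))
s = -⅓ (s = 4/((2*(2/(-4 + 3)²)*(-5 + 2/(-4 + 3)²))) = 4/((2*(2/(-1)²)*(-5 + 2/(-1)²))) = 4/((2*(2*1)*(-5 + 2*1))) = 4/((2*2*(-5 + 2))) = 4/((2*2*(-3))) = 4/(-12) = 4*(-1/12) = -⅓ ≈ -0.33333)
-15 + 8*s = -15 + 8*(-⅓) = -15 - 8/3 = -53/3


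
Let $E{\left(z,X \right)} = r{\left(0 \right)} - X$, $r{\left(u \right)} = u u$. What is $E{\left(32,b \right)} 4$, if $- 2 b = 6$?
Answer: $12$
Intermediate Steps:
$b = -3$ ($b = \left(- \frac{1}{2}\right) 6 = -3$)
$r{\left(u \right)} = u^{2}$
$E{\left(z,X \right)} = - X$ ($E{\left(z,X \right)} = 0^{2} - X = 0 - X = - X$)
$E{\left(32,b \right)} 4 = \left(-1\right) \left(-3\right) 4 = 3 \cdot 4 = 12$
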